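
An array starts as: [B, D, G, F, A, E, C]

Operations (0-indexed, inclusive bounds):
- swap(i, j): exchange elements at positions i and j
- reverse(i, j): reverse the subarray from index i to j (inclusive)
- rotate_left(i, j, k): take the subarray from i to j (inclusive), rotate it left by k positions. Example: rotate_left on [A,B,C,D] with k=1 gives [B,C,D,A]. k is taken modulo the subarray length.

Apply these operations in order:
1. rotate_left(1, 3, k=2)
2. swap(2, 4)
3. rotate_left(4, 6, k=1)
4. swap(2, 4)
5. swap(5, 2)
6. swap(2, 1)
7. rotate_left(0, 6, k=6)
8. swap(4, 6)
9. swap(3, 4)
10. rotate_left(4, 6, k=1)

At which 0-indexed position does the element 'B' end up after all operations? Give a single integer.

After 1 (rotate_left(1, 3, k=2)): [B, F, D, G, A, E, C]
After 2 (swap(2, 4)): [B, F, A, G, D, E, C]
After 3 (rotate_left(4, 6, k=1)): [B, F, A, G, E, C, D]
After 4 (swap(2, 4)): [B, F, E, G, A, C, D]
After 5 (swap(5, 2)): [B, F, C, G, A, E, D]
After 6 (swap(2, 1)): [B, C, F, G, A, E, D]
After 7 (rotate_left(0, 6, k=6)): [D, B, C, F, G, A, E]
After 8 (swap(4, 6)): [D, B, C, F, E, A, G]
After 9 (swap(3, 4)): [D, B, C, E, F, A, G]
After 10 (rotate_left(4, 6, k=1)): [D, B, C, E, A, G, F]

Answer: 1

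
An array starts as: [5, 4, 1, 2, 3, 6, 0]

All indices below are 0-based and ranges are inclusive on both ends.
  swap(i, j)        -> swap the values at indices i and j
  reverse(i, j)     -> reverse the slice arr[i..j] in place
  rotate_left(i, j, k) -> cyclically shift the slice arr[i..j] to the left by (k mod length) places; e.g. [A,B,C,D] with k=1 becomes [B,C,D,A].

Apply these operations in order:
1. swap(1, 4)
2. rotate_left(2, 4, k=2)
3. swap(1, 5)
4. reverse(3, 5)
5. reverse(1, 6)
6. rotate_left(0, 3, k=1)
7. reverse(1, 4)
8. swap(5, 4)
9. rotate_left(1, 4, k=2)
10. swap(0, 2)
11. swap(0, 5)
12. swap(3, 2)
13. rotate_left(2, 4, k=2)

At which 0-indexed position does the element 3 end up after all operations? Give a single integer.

After 1 (swap(1, 4)): [5, 3, 1, 2, 4, 6, 0]
After 2 (rotate_left(2, 4, k=2)): [5, 3, 4, 1, 2, 6, 0]
After 3 (swap(1, 5)): [5, 6, 4, 1, 2, 3, 0]
After 4 (reverse(3, 5)): [5, 6, 4, 3, 2, 1, 0]
After 5 (reverse(1, 6)): [5, 0, 1, 2, 3, 4, 6]
After 6 (rotate_left(0, 3, k=1)): [0, 1, 2, 5, 3, 4, 6]
After 7 (reverse(1, 4)): [0, 3, 5, 2, 1, 4, 6]
After 8 (swap(5, 4)): [0, 3, 5, 2, 4, 1, 6]
After 9 (rotate_left(1, 4, k=2)): [0, 2, 4, 3, 5, 1, 6]
After 10 (swap(0, 2)): [4, 2, 0, 3, 5, 1, 6]
After 11 (swap(0, 5)): [1, 2, 0, 3, 5, 4, 6]
After 12 (swap(3, 2)): [1, 2, 3, 0, 5, 4, 6]
After 13 (rotate_left(2, 4, k=2)): [1, 2, 5, 3, 0, 4, 6]

Answer: 3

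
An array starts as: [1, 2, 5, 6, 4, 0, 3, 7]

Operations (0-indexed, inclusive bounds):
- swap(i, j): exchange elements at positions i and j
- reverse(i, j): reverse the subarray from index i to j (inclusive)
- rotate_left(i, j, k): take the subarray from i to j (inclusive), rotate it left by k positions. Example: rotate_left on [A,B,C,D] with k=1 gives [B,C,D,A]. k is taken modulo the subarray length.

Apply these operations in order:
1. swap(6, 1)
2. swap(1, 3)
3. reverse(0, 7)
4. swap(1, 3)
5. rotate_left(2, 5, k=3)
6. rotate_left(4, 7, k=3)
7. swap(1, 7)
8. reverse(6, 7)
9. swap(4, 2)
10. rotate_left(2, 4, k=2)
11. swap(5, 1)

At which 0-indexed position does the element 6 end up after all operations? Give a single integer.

Answer: 5

Derivation:
After 1 (swap(6, 1)): [1, 3, 5, 6, 4, 0, 2, 7]
After 2 (swap(1, 3)): [1, 6, 5, 3, 4, 0, 2, 7]
After 3 (reverse(0, 7)): [7, 2, 0, 4, 3, 5, 6, 1]
After 4 (swap(1, 3)): [7, 4, 0, 2, 3, 5, 6, 1]
After 5 (rotate_left(2, 5, k=3)): [7, 4, 5, 0, 2, 3, 6, 1]
After 6 (rotate_left(4, 7, k=3)): [7, 4, 5, 0, 1, 2, 3, 6]
After 7 (swap(1, 7)): [7, 6, 5, 0, 1, 2, 3, 4]
After 8 (reverse(6, 7)): [7, 6, 5, 0, 1, 2, 4, 3]
After 9 (swap(4, 2)): [7, 6, 1, 0, 5, 2, 4, 3]
After 10 (rotate_left(2, 4, k=2)): [7, 6, 5, 1, 0, 2, 4, 3]
After 11 (swap(5, 1)): [7, 2, 5, 1, 0, 6, 4, 3]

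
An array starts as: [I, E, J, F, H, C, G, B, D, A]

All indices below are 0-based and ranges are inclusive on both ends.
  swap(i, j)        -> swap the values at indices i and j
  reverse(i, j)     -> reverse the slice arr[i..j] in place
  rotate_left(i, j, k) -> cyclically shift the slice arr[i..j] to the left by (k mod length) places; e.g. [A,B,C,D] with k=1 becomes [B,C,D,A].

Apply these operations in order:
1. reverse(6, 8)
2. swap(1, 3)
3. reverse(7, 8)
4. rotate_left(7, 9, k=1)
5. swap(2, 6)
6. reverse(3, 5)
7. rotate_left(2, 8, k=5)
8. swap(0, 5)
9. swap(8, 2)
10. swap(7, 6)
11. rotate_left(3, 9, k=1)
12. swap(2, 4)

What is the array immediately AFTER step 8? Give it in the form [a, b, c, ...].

After 1 (reverse(6, 8)): [I, E, J, F, H, C, D, B, G, A]
After 2 (swap(1, 3)): [I, F, J, E, H, C, D, B, G, A]
After 3 (reverse(7, 8)): [I, F, J, E, H, C, D, G, B, A]
After 4 (rotate_left(7, 9, k=1)): [I, F, J, E, H, C, D, B, A, G]
After 5 (swap(2, 6)): [I, F, D, E, H, C, J, B, A, G]
After 6 (reverse(3, 5)): [I, F, D, C, H, E, J, B, A, G]
After 7 (rotate_left(2, 8, k=5)): [I, F, B, A, D, C, H, E, J, G]
After 8 (swap(0, 5)): [C, F, B, A, D, I, H, E, J, G]

Answer: [C, F, B, A, D, I, H, E, J, G]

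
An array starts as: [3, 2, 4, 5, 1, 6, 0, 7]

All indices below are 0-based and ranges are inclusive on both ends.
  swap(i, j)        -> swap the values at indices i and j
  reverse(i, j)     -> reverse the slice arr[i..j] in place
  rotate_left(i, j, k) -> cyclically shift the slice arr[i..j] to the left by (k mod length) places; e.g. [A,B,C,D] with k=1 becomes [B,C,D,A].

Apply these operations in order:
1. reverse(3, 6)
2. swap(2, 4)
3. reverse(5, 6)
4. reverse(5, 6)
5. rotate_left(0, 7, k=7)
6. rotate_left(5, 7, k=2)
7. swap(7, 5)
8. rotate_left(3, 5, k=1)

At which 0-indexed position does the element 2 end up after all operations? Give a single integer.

After 1 (reverse(3, 6)): [3, 2, 4, 0, 6, 1, 5, 7]
After 2 (swap(2, 4)): [3, 2, 6, 0, 4, 1, 5, 7]
After 3 (reverse(5, 6)): [3, 2, 6, 0, 4, 5, 1, 7]
After 4 (reverse(5, 6)): [3, 2, 6, 0, 4, 1, 5, 7]
After 5 (rotate_left(0, 7, k=7)): [7, 3, 2, 6, 0, 4, 1, 5]
After 6 (rotate_left(5, 7, k=2)): [7, 3, 2, 6, 0, 5, 4, 1]
After 7 (swap(7, 5)): [7, 3, 2, 6, 0, 1, 4, 5]
After 8 (rotate_left(3, 5, k=1)): [7, 3, 2, 0, 1, 6, 4, 5]

Answer: 2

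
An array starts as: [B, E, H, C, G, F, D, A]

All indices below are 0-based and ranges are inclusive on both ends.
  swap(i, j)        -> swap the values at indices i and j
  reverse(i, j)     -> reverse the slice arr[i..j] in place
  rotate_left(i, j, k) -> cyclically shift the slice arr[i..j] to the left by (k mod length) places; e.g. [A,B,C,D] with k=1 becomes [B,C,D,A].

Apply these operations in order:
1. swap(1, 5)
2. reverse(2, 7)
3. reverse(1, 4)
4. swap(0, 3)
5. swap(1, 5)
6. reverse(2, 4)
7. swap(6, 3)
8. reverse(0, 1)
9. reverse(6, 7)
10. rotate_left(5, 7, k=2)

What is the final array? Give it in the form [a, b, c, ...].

Answer: [G, A, F, C, D, B, E, H]

Derivation:
After 1 (swap(1, 5)): [B, F, H, C, G, E, D, A]
After 2 (reverse(2, 7)): [B, F, A, D, E, G, C, H]
After 3 (reverse(1, 4)): [B, E, D, A, F, G, C, H]
After 4 (swap(0, 3)): [A, E, D, B, F, G, C, H]
After 5 (swap(1, 5)): [A, G, D, B, F, E, C, H]
After 6 (reverse(2, 4)): [A, G, F, B, D, E, C, H]
After 7 (swap(6, 3)): [A, G, F, C, D, E, B, H]
After 8 (reverse(0, 1)): [G, A, F, C, D, E, B, H]
After 9 (reverse(6, 7)): [G, A, F, C, D, E, H, B]
After 10 (rotate_left(5, 7, k=2)): [G, A, F, C, D, B, E, H]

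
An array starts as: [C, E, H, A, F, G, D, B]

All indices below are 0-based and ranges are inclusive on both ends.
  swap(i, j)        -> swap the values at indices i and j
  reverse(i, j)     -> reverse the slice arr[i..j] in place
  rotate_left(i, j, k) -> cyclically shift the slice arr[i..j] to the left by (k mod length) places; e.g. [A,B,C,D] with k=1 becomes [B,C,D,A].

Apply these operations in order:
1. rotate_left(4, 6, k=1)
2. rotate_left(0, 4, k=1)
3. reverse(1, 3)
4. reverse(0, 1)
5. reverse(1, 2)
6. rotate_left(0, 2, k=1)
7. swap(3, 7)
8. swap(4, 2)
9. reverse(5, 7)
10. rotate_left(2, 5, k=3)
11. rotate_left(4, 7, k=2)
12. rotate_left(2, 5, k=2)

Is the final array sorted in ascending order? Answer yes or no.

Answer: no

Derivation:
After 1 (rotate_left(4, 6, k=1)): [C, E, H, A, G, D, F, B]
After 2 (rotate_left(0, 4, k=1)): [E, H, A, G, C, D, F, B]
After 3 (reverse(1, 3)): [E, G, A, H, C, D, F, B]
After 4 (reverse(0, 1)): [G, E, A, H, C, D, F, B]
After 5 (reverse(1, 2)): [G, A, E, H, C, D, F, B]
After 6 (rotate_left(0, 2, k=1)): [A, E, G, H, C, D, F, B]
After 7 (swap(3, 7)): [A, E, G, B, C, D, F, H]
After 8 (swap(4, 2)): [A, E, C, B, G, D, F, H]
After 9 (reverse(5, 7)): [A, E, C, B, G, H, F, D]
After 10 (rotate_left(2, 5, k=3)): [A, E, H, C, B, G, F, D]
After 11 (rotate_left(4, 7, k=2)): [A, E, H, C, F, D, B, G]
After 12 (rotate_left(2, 5, k=2)): [A, E, F, D, H, C, B, G]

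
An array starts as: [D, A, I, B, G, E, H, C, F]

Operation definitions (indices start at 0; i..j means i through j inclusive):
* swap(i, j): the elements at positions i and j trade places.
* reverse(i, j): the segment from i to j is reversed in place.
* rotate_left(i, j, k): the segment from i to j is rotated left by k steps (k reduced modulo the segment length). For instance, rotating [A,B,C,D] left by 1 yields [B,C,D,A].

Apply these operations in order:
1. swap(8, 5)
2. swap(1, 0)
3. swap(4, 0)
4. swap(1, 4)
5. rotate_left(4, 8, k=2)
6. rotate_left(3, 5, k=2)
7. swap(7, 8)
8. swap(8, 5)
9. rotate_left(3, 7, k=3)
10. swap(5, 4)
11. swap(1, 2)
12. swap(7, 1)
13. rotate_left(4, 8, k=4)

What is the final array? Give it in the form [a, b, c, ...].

After 1 (swap(8, 5)): [D, A, I, B, G, F, H, C, E]
After 2 (swap(1, 0)): [A, D, I, B, G, F, H, C, E]
After 3 (swap(4, 0)): [G, D, I, B, A, F, H, C, E]
After 4 (swap(1, 4)): [G, A, I, B, D, F, H, C, E]
After 5 (rotate_left(4, 8, k=2)): [G, A, I, B, H, C, E, D, F]
After 6 (rotate_left(3, 5, k=2)): [G, A, I, C, B, H, E, D, F]
After 7 (swap(7, 8)): [G, A, I, C, B, H, E, F, D]
After 8 (swap(8, 5)): [G, A, I, C, B, D, E, F, H]
After 9 (rotate_left(3, 7, k=3)): [G, A, I, E, F, C, B, D, H]
After 10 (swap(5, 4)): [G, A, I, E, C, F, B, D, H]
After 11 (swap(1, 2)): [G, I, A, E, C, F, B, D, H]
After 12 (swap(7, 1)): [G, D, A, E, C, F, B, I, H]
After 13 (rotate_left(4, 8, k=4)): [G, D, A, E, H, C, F, B, I]

Answer: [G, D, A, E, H, C, F, B, I]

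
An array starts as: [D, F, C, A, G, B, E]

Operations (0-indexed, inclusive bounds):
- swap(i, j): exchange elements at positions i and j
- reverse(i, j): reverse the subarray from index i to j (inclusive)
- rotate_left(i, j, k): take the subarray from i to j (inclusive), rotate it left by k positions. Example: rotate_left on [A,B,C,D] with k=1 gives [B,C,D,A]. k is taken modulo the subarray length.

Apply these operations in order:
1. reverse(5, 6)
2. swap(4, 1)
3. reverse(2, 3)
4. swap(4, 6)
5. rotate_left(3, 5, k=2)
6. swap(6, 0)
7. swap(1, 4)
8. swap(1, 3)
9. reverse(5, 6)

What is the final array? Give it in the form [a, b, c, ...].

After 1 (reverse(5, 6)): [D, F, C, A, G, E, B]
After 2 (swap(4, 1)): [D, G, C, A, F, E, B]
After 3 (reverse(2, 3)): [D, G, A, C, F, E, B]
After 4 (swap(4, 6)): [D, G, A, C, B, E, F]
After 5 (rotate_left(3, 5, k=2)): [D, G, A, E, C, B, F]
After 6 (swap(6, 0)): [F, G, A, E, C, B, D]
After 7 (swap(1, 4)): [F, C, A, E, G, B, D]
After 8 (swap(1, 3)): [F, E, A, C, G, B, D]
After 9 (reverse(5, 6)): [F, E, A, C, G, D, B]

Answer: [F, E, A, C, G, D, B]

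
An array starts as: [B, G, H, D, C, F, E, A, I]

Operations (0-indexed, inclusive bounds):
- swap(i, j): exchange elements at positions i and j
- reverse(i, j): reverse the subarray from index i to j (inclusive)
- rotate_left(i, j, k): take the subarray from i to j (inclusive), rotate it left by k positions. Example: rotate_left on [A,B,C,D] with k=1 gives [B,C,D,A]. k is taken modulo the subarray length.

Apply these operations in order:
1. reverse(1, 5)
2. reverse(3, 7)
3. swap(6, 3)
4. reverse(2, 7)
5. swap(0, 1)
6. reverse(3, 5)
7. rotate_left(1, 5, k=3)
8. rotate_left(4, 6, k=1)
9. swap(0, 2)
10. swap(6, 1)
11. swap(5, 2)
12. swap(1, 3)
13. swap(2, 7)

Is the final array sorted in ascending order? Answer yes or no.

After 1 (reverse(1, 5)): [B, F, C, D, H, G, E, A, I]
After 2 (reverse(3, 7)): [B, F, C, A, E, G, H, D, I]
After 3 (swap(6, 3)): [B, F, C, H, E, G, A, D, I]
After 4 (reverse(2, 7)): [B, F, D, A, G, E, H, C, I]
After 5 (swap(0, 1)): [F, B, D, A, G, E, H, C, I]
After 6 (reverse(3, 5)): [F, B, D, E, G, A, H, C, I]
After 7 (rotate_left(1, 5, k=3)): [F, G, A, B, D, E, H, C, I]
After 8 (rotate_left(4, 6, k=1)): [F, G, A, B, E, H, D, C, I]
After 9 (swap(0, 2)): [A, G, F, B, E, H, D, C, I]
After 10 (swap(6, 1)): [A, D, F, B, E, H, G, C, I]
After 11 (swap(5, 2)): [A, D, H, B, E, F, G, C, I]
After 12 (swap(1, 3)): [A, B, H, D, E, F, G, C, I]
After 13 (swap(2, 7)): [A, B, C, D, E, F, G, H, I]

Answer: yes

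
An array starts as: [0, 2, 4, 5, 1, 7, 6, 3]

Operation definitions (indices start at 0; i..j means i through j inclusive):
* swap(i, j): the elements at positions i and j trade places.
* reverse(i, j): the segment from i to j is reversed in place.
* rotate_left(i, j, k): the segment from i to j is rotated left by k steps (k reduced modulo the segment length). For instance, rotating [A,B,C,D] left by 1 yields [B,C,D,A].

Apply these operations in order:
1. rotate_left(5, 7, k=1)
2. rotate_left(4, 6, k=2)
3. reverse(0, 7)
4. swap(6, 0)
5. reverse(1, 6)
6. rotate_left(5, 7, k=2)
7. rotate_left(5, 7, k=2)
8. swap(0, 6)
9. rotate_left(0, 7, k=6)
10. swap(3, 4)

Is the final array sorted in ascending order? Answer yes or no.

Answer: no

Derivation:
After 1 (rotate_left(5, 7, k=1)): [0, 2, 4, 5, 1, 6, 3, 7]
After 2 (rotate_left(4, 6, k=2)): [0, 2, 4, 5, 3, 1, 6, 7]
After 3 (reverse(0, 7)): [7, 6, 1, 3, 5, 4, 2, 0]
After 4 (swap(6, 0)): [2, 6, 1, 3, 5, 4, 7, 0]
After 5 (reverse(1, 6)): [2, 7, 4, 5, 3, 1, 6, 0]
After 6 (rotate_left(5, 7, k=2)): [2, 7, 4, 5, 3, 0, 1, 6]
After 7 (rotate_left(5, 7, k=2)): [2, 7, 4, 5, 3, 6, 0, 1]
After 8 (swap(0, 6)): [0, 7, 4, 5, 3, 6, 2, 1]
After 9 (rotate_left(0, 7, k=6)): [2, 1, 0, 7, 4, 5, 3, 6]
After 10 (swap(3, 4)): [2, 1, 0, 4, 7, 5, 3, 6]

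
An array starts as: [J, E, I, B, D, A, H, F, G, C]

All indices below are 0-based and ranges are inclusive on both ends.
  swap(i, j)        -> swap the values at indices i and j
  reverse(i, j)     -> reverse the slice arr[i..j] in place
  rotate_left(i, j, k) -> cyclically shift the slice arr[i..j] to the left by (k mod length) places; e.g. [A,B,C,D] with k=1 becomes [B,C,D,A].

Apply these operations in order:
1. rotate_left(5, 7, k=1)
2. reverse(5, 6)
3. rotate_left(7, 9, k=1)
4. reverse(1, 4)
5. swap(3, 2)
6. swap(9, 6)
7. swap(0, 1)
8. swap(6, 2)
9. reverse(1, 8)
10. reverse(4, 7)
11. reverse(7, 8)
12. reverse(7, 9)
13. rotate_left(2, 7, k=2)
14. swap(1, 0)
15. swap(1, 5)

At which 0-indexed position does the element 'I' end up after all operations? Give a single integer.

Answer: 7

Derivation:
After 1 (rotate_left(5, 7, k=1)): [J, E, I, B, D, H, F, A, G, C]
After 2 (reverse(5, 6)): [J, E, I, B, D, F, H, A, G, C]
After 3 (rotate_left(7, 9, k=1)): [J, E, I, B, D, F, H, G, C, A]
After 4 (reverse(1, 4)): [J, D, B, I, E, F, H, G, C, A]
After 5 (swap(3, 2)): [J, D, I, B, E, F, H, G, C, A]
After 6 (swap(9, 6)): [J, D, I, B, E, F, A, G, C, H]
After 7 (swap(0, 1)): [D, J, I, B, E, F, A, G, C, H]
After 8 (swap(6, 2)): [D, J, A, B, E, F, I, G, C, H]
After 9 (reverse(1, 8)): [D, C, G, I, F, E, B, A, J, H]
After 10 (reverse(4, 7)): [D, C, G, I, A, B, E, F, J, H]
After 11 (reverse(7, 8)): [D, C, G, I, A, B, E, J, F, H]
After 12 (reverse(7, 9)): [D, C, G, I, A, B, E, H, F, J]
After 13 (rotate_left(2, 7, k=2)): [D, C, A, B, E, H, G, I, F, J]
After 14 (swap(1, 0)): [C, D, A, B, E, H, G, I, F, J]
After 15 (swap(1, 5)): [C, H, A, B, E, D, G, I, F, J]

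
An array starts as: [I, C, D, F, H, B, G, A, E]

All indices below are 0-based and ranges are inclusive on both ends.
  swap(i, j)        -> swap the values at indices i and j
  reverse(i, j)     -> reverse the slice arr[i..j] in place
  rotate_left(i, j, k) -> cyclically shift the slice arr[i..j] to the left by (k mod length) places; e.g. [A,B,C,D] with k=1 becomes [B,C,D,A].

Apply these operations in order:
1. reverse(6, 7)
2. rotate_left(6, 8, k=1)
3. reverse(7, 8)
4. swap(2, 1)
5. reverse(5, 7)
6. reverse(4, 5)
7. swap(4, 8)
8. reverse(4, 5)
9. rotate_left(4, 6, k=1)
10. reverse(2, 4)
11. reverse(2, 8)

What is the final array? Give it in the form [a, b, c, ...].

After 1 (reverse(6, 7)): [I, C, D, F, H, B, A, G, E]
After 2 (rotate_left(6, 8, k=1)): [I, C, D, F, H, B, G, E, A]
After 3 (reverse(7, 8)): [I, C, D, F, H, B, G, A, E]
After 4 (swap(2, 1)): [I, D, C, F, H, B, G, A, E]
After 5 (reverse(5, 7)): [I, D, C, F, H, A, G, B, E]
After 6 (reverse(4, 5)): [I, D, C, F, A, H, G, B, E]
After 7 (swap(4, 8)): [I, D, C, F, E, H, G, B, A]
After 8 (reverse(4, 5)): [I, D, C, F, H, E, G, B, A]
After 9 (rotate_left(4, 6, k=1)): [I, D, C, F, E, G, H, B, A]
After 10 (reverse(2, 4)): [I, D, E, F, C, G, H, B, A]
After 11 (reverse(2, 8)): [I, D, A, B, H, G, C, F, E]

Answer: [I, D, A, B, H, G, C, F, E]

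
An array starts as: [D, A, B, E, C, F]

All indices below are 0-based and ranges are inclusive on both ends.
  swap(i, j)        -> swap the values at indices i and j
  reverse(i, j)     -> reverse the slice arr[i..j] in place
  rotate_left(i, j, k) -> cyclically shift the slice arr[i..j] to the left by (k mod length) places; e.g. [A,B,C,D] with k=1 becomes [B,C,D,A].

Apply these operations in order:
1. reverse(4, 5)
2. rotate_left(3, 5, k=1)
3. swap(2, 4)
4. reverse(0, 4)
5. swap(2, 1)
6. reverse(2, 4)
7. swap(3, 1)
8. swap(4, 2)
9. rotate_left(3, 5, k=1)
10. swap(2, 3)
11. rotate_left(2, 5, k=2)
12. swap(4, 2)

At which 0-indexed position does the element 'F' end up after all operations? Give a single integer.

Answer: 5

Derivation:
After 1 (reverse(4, 5)): [D, A, B, E, F, C]
After 2 (rotate_left(3, 5, k=1)): [D, A, B, F, C, E]
After 3 (swap(2, 4)): [D, A, C, F, B, E]
After 4 (reverse(0, 4)): [B, F, C, A, D, E]
After 5 (swap(2, 1)): [B, C, F, A, D, E]
After 6 (reverse(2, 4)): [B, C, D, A, F, E]
After 7 (swap(3, 1)): [B, A, D, C, F, E]
After 8 (swap(4, 2)): [B, A, F, C, D, E]
After 9 (rotate_left(3, 5, k=1)): [B, A, F, D, E, C]
After 10 (swap(2, 3)): [B, A, D, F, E, C]
After 11 (rotate_left(2, 5, k=2)): [B, A, E, C, D, F]
After 12 (swap(4, 2)): [B, A, D, C, E, F]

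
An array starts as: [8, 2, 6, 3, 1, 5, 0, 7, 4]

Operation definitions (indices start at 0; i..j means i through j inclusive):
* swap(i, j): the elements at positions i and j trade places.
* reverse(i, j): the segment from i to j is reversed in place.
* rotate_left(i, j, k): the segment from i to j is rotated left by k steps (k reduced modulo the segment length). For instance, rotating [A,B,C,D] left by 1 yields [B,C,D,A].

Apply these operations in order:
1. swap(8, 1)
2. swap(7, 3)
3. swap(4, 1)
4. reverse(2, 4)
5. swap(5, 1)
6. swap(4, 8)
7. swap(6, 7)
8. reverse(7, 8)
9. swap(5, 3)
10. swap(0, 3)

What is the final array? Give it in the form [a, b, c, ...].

Answer: [1, 5, 4, 8, 2, 7, 3, 6, 0]

Derivation:
After 1 (swap(8, 1)): [8, 4, 6, 3, 1, 5, 0, 7, 2]
After 2 (swap(7, 3)): [8, 4, 6, 7, 1, 5, 0, 3, 2]
After 3 (swap(4, 1)): [8, 1, 6, 7, 4, 5, 0, 3, 2]
After 4 (reverse(2, 4)): [8, 1, 4, 7, 6, 5, 0, 3, 2]
After 5 (swap(5, 1)): [8, 5, 4, 7, 6, 1, 0, 3, 2]
After 6 (swap(4, 8)): [8, 5, 4, 7, 2, 1, 0, 3, 6]
After 7 (swap(6, 7)): [8, 5, 4, 7, 2, 1, 3, 0, 6]
After 8 (reverse(7, 8)): [8, 5, 4, 7, 2, 1, 3, 6, 0]
After 9 (swap(5, 3)): [8, 5, 4, 1, 2, 7, 3, 6, 0]
After 10 (swap(0, 3)): [1, 5, 4, 8, 2, 7, 3, 6, 0]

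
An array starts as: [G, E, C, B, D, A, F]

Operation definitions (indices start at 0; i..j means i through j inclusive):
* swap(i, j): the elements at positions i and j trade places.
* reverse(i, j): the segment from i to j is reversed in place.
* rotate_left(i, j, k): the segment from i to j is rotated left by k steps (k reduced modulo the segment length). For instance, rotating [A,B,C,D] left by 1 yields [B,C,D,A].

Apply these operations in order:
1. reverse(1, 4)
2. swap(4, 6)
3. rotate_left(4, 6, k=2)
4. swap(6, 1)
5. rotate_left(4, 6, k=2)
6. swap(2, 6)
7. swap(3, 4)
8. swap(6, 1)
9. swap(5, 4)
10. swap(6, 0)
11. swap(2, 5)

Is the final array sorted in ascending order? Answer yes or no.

After 1 (reverse(1, 4)): [G, D, B, C, E, A, F]
After 2 (swap(4, 6)): [G, D, B, C, F, A, E]
After 3 (rotate_left(4, 6, k=2)): [G, D, B, C, E, F, A]
After 4 (swap(6, 1)): [G, A, B, C, E, F, D]
After 5 (rotate_left(4, 6, k=2)): [G, A, B, C, D, E, F]
After 6 (swap(2, 6)): [G, A, F, C, D, E, B]
After 7 (swap(3, 4)): [G, A, F, D, C, E, B]
After 8 (swap(6, 1)): [G, B, F, D, C, E, A]
After 9 (swap(5, 4)): [G, B, F, D, E, C, A]
After 10 (swap(6, 0)): [A, B, F, D, E, C, G]
After 11 (swap(2, 5)): [A, B, C, D, E, F, G]

Answer: yes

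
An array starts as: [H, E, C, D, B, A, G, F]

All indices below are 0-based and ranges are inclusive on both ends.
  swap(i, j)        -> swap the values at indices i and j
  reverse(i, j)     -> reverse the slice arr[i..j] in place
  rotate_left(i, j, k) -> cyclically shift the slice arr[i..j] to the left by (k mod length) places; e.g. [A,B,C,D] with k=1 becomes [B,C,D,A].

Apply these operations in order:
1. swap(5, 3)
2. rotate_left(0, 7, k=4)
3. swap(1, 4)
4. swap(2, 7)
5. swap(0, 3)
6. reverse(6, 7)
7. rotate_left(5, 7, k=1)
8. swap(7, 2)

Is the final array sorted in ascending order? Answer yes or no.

After 1 (swap(5, 3)): [H, E, C, A, B, D, G, F]
After 2 (rotate_left(0, 7, k=4)): [B, D, G, F, H, E, C, A]
After 3 (swap(1, 4)): [B, H, G, F, D, E, C, A]
After 4 (swap(2, 7)): [B, H, A, F, D, E, C, G]
After 5 (swap(0, 3)): [F, H, A, B, D, E, C, G]
After 6 (reverse(6, 7)): [F, H, A, B, D, E, G, C]
After 7 (rotate_left(5, 7, k=1)): [F, H, A, B, D, G, C, E]
After 8 (swap(7, 2)): [F, H, E, B, D, G, C, A]

Answer: no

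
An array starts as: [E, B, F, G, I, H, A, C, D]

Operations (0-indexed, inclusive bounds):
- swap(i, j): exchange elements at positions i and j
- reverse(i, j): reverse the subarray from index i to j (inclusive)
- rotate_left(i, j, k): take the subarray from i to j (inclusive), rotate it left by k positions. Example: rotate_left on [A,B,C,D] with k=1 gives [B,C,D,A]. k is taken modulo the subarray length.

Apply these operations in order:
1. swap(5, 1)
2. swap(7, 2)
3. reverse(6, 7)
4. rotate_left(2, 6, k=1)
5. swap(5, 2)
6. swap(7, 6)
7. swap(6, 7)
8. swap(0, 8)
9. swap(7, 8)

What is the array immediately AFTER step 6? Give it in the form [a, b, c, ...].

Answer: [E, H, F, I, B, G, A, C, D]

Derivation:
After 1 (swap(5, 1)): [E, H, F, G, I, B, A, C, D]
After 2 (swap(7, 2)): [E, H, C, G, I, B, A, F, D]
After 3 (reverse(6, 7)): [E, H, C, G, I, B, F, A, D]
After 4 (rotate_left(2, 6, k=1)): [E, H, G, I, B, F, C, A, D]
After 5 (swap(5, 2)): [E, H, F, I, B, G, C, A, D]
After 6 (swap(7, 6)): [E, H, F, I, B, G, A, C, D]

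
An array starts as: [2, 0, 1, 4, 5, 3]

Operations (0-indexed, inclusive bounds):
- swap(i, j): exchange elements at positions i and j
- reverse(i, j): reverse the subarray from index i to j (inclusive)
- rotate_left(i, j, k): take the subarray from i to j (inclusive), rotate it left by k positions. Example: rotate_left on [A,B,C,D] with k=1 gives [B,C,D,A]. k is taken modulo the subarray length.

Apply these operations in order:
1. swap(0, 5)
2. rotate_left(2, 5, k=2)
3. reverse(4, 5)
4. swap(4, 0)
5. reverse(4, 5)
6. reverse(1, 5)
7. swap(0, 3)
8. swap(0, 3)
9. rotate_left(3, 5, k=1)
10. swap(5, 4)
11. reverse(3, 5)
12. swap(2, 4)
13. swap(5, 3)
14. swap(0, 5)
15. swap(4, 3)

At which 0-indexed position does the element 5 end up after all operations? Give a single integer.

Answer: 4

Derivation:
After 1 (swap(0, 5)): [3, 0, 1, 4, 5, 2]
After 2 (rotate_left(2, 5, k=2)): [3, 0, 5, 2, 1, 4]
After 3 (reverse(4, 5)): [3, 0, 5, 2, 4, 1]
After 4 (swap(4, 0)): [4, 0, 5, 2, 3, 1]
After 5 (reverse(4, 5)): [4, 0, 5, 2, 1, 3]
After 6 (reverse(1, 5)): [4, 3, 1, 2, 5, 0]
After 7 (swap(0, 3)): [2, 3, 1, 4, 5, 0]
After 8 (swap(0, 3)): [4, 3, 1, 2, 5, 0]
After 9 (rotate_left(3, 5, k=1)): [4, 3, 1, 5, 0, 2]
After 10 (swap(5, 4)): [4, 3, 1, 5, 2, 0]
After 11 (reverse(3, 5)): [4, 3, 1, 0, 2, 5]
After 12 (swap(2, 4)): [4, 3, 2, 0, 1, 5]
After 13 (swap(5, 3)): [4, 3, 2, 5, 1, 0]
After 14 (swap(0, 5)): [0, 3, 2, 5, 1, 4]
After 15 (swap(4, 3)): [0, 3, 2, 1, 5, 4]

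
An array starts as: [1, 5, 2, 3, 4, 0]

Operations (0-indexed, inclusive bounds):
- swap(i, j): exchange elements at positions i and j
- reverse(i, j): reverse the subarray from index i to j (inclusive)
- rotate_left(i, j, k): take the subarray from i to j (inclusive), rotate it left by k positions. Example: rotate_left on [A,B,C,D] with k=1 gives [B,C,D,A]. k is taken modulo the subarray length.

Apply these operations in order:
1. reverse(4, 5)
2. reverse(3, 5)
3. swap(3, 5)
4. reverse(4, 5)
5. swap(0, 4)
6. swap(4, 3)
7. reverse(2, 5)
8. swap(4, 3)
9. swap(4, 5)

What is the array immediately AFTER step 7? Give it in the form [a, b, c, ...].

After 1 (reverse(4, 5)): [1, 5, 2, 3, 0, 4]
After 2 (reverse(3, 5)): [1, 5, 2, 4, 0, 3]
After 3 (swap(3, 5)): [1, 5, 2, 3, 0, 4]
After 4 (reverse(4, 5)): [1, 5, 2, 3, 4, 0]
After 5 (swap(0, 4)): [4, 5, 2, 3, 1, 0]
After 6 (swap(4, 3)): [4, 5, 2, 1, 3, 0]
After 7 (reverse(2, 5)): [4, 5, 0, 3, 1, 2]

Answer: [4, 5, 0, 3, 1, 2]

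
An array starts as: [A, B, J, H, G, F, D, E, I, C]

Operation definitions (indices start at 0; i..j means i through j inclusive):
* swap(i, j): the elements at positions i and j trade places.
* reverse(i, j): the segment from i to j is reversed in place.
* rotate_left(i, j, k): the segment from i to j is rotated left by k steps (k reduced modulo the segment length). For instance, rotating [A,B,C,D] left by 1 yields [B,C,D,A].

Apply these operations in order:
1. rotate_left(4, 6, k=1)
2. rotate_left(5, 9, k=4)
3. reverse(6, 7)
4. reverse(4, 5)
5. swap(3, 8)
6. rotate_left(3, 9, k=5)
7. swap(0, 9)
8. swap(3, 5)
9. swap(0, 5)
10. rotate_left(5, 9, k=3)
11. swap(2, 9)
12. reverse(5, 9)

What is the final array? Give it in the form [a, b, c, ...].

After 1 (rotate_left(4, 6, k=1)): [A, B, J, H, F, D, G, E, I, C]
After 2 (rotate_left(5, 9, k=4)): [A, B, J, H, F, C, D, G, E, I]
After 3 (reverse(6, 7)): [A, B, J, H, F, C, G, D, E, I]
After 4 (reverse(4, 5)): [A, B, J, H, C, F, G, D, E, I]
After 5 (swap(3, 8)): [A, B, J, E, C, F, G, D, H, I]
After 6 (rotate_left(3, 9, k=5)): [A, B, J, H, I, E, C, F, G, D]
After 7 (swap(0, 9)): [D, B, J, H, I, E, C, F, G, A]
After 8 (swap(3, 5)): [D, B, J, E, I, H, C, F, G, A]
After 9 (swap(0, 5)): [H, B, J, E, I, D, C, F, G, A]
After 10 (rotate_left(5, 9, k=3)): [H, B, J, E, I, G, A, D, C, F]
After 11 (swap(2, 9)): [H, B, F, E, I, G, A, D, C, J]
After 12 (reverse(5, 9)): [H, B, F, E, I, J, C, D, A, G]

Answer: [H, B, F, E, I, J, C, D, A, G]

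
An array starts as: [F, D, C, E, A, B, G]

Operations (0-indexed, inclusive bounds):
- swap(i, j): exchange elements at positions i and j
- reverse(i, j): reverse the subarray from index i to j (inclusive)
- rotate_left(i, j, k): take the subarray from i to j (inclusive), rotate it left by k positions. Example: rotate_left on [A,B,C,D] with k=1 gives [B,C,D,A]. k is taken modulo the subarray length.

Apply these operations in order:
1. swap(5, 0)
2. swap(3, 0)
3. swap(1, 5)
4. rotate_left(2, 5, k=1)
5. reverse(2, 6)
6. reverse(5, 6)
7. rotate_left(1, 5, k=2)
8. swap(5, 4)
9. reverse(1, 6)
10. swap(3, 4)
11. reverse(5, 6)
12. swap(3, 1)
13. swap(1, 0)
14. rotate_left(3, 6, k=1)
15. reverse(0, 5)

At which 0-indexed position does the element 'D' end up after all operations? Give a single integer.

Answer: 0

Derivation:
After 1 (swap(5, 0)): [B, D, C, E, A, F, G]
After 2 (swap(3, 0)): [E, D, C, B, A, F, G]
After 3 (swap(1, 5)): [E, F, C, B, A, D, G]
After 4 (rotate_left(2, 5, k=1)): [E, F, B, A, D, C, G]
After 5 (reverse(2, 6)): [E, F, G, C, D, A, B]
After 6 (reverse(5, 6)): [E, F, G, C, D, B, A]
After 7 (rotate_left(1, 5, k=2)): [E, C, D, B, F, G, A]
After 8 (swap(5, 4)): [E, C, D, B, G, F, A]
After 9 (reverse(1, 6)): [E, A, F, G, B, D, C]
After 10 (swap(3, 4)): [E, A, F, B, G, D, C]
After 11 (reverse(5, 6)): [E, A, F, B, G, C, D]
After 12 (swap(3, 1)): [E, B, F, A, G, C, D]
After 13 (swap(1, 0)): [B, E, F, A, G, C, D]
After 14 (rotate_left(3, 6, k=1)): [B, E, F, G, C, D, A]
After 15 (reverse(0, 5)): [D, C, G, F, E, B, A]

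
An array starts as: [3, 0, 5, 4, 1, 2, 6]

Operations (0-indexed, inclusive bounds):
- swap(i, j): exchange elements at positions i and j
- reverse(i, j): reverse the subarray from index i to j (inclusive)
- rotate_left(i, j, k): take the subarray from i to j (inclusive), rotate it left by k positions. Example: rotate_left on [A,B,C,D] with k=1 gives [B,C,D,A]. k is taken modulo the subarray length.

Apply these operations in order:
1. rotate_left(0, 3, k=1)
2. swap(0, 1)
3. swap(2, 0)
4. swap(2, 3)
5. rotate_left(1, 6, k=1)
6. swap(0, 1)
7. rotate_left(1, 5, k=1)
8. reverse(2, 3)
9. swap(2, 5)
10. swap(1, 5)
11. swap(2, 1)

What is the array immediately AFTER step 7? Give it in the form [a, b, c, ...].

After 1 (rotate_left(0, 3, k=1)): [0, 5, 4, 3, 1, 2, 6]
After 2 (swap(0, 1)): [5, 0, 4, 3, 1, 2, 6]
After 3 (swap(2, 0)): [4, 0, 5, 3, 1, 2, 6]
After 4 (swap(2, 3)): [4, 0, 3, 5, 1, 2, 6]
After 5 (rotate_left(1, 6, k=1)): [4, 3, 5, 1, 2, 6, 0]
After 6 (swap(0, 1)): [3, 4, 5, 1, 2, 6, 0]
After 7 (rotate_left(1, 5, k=1)): [3, 5, 1, 2, 6, 4, 0]

Answer: [3, 5, 1, 2, 6, 4, 0]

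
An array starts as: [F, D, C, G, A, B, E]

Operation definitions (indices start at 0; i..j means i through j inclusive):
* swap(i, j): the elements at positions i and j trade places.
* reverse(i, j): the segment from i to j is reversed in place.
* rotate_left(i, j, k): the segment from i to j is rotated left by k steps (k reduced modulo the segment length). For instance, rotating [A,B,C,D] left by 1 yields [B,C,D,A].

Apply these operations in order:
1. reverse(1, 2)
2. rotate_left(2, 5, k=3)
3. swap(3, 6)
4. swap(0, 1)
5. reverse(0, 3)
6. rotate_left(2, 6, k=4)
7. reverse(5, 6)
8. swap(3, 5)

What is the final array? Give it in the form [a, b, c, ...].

After 1 (reverse(1, 2)): [F, C, D, G, A, B, E]
After 2 (rotate_left(2, 5, k=3)): [F, C, B, D, G, A, E]
After 3 (swap(3, 6)): [F, C, B, E, G, A, D]
After 4 (swap(0, 1)): [C, F, B, E, G, A, D]
After 5 (reverse(0, 3)): [E, B, F, C, G, A, D]
After 6 (rotate_left(2, 6, k=4)): [E, B, D, F, C, G, A]
After 7 (reverse(5, 6)): [E, B, D, F, C, A, G]
After 8 (swap(3, 5)): [E, B, D, A, C, F, G]

Answer: [E, B, D, A, C, F, G]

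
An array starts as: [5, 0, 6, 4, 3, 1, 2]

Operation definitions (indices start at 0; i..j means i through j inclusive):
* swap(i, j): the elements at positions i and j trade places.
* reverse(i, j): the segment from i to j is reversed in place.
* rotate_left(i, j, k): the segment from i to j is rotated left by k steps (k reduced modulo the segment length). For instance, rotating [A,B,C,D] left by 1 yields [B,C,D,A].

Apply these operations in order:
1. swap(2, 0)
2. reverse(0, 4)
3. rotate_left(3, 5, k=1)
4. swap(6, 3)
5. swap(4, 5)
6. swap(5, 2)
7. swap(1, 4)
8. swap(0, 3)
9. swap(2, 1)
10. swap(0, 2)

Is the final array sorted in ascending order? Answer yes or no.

Answer: yes

Derivation:
After 1 (swap(2, 0)): [6, 0, 5, 4, 3, 1, 2]
After 2 (reverse(0, 4)): [3, 4, 5, 0, 6, 1, 2]
After 3 (rotate_left(3, 5, k=1)): [3, 4, 5, 6, 1, 0, 2]
After 4 (swap(6, 3)): [3, 4, 5, 2, 1, 0, 6]
After 5 (swap(4, 5)): [3, 4, 5, 2, 0, 1, 6]
After 6 (swap(5, 2)): [3, 4, 1, 2, 0, 5, 6]
After 7 (swap(1, 4)): [3, 0, 1, 2, 4, 5, 6]
After 8 (swap(0, 3)): [2, 0, 1, 3, 4, 5, 6]
After 9 (swap(2, 1)): [2, 1, 0, 3, 4, 5, 6]
After 10 (swap(0, 2)): [0, 1, 2, 3, 4, 5, 6]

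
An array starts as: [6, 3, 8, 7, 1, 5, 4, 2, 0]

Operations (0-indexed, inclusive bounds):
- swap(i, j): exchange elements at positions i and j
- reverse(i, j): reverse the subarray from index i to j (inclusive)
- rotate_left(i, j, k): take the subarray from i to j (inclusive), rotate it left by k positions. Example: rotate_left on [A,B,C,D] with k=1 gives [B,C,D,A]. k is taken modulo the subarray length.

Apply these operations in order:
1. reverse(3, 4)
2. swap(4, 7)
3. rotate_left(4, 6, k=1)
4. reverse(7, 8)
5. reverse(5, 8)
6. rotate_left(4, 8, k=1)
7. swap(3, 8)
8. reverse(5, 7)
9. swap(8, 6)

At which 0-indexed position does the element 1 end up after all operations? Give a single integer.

Answer: 6

Derivation:
After 1 (reverse(3, 4)): [6, 3, 8, 1, 7, 5, 4, 2, 0]
After 2 (swap(4, 7)): [6, 3, 8, 1, 2, 5, 4, 7, 0]
After 3 (rotate_left(4, 6, k=1)): [6, 3, 8, 1, 5, 4, 2, 7, 0]
After 4 (reverse(7, 8)): [6, 3, 8, 1, 5, 4, 2, 0, 7]
After 5 (reverse(5, 8)): [6, 3, 8, 1, 5, 7, 0, 2, 4]
After 6 (rotate_left(4, 8, k=1)): [6, 3, 8, 1, 7, 0, 2, 4, 5]
After 7 (swap(3, 8)): [6, 3, 8, 5, 7, 0, 2, 4, 1]
After 8 (reverse(5, 7)): [6, 3, 8, 5, 7, 4, 2, 0, 1]
After 9 (swap(8, 6)): [6, 3, 8, 5, 7, 4, 1, 0, 2]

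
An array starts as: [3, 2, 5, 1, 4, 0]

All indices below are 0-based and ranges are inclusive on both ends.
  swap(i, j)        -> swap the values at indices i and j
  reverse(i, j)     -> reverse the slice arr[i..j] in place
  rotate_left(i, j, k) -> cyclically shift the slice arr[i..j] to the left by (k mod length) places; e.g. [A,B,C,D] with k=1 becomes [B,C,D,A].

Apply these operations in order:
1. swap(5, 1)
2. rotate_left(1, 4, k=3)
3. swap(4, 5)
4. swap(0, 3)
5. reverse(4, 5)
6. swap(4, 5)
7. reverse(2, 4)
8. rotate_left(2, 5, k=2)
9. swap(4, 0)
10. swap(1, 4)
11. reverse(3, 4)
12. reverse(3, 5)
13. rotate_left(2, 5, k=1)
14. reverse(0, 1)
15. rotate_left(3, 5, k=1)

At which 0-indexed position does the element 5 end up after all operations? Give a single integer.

After 1 (swap(5, 1)): [3, 0, 5, 1, 4, 2]
After 2 (rotate_left(1, 4, k=3)): [3, 4, 0, 5, 1, 2]
After 3 (swap(4, 5)): [3, 4, 0, 5, 2, 1]
After 4 (swap(0, 3)): [5, 4, 0, 3, 2, 1]
After 5 (reverse(4, 5)): [5, 4, 0, 3, 1, 2]
After 6 (swap(4, 5)): [5, 4, 0, 3, 2, 1]
After 7 (reverse(2, 4)): [5, 4, 2, 3, 0, 1]
After 8 (rotate_left(2, 5, k=2)): [5, 4, 0, 1, 2, 3]
After 9 (swap(4, 0)): [2, 4, 0, 1, 5, 3]
After 10 (swap(1, 4)): [2, 5, 0, 1, 4, 3]
After 11 (reverse(3, 4)): [2, 5, 0, 4, 1, 3]
After 12 (reverse(3, 5)): [2, 5, 0, 3, 1, 4]
After 13 (rotate_left(2, 5, k=1)): [2, 5, 3, 1, 4, 0]
After 14 (reverse(0, 1)): [5, 2, 3, 1, 4, 0]
After 15 (rotate_left(3, 5, k=1)): [5, 2, 3, 4, 0, 1]

Answer: 0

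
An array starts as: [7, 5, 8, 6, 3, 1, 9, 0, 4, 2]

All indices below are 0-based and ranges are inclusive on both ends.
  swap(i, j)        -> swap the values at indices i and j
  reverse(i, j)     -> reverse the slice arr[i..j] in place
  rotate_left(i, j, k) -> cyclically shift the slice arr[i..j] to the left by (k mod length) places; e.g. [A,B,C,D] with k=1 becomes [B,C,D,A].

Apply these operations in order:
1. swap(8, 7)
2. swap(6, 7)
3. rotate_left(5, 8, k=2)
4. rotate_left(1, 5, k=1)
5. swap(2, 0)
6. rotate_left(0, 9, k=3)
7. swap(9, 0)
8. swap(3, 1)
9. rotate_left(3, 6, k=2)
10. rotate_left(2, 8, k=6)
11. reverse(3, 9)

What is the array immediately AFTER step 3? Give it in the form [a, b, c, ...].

After 1 (swap(8, 7)): [7, 5, 8, 6, 3, 1, 9, 4, 0, 2]
After 2 (swap(6, 7)): [7, 5, 8, 6, 3, 1, 4, 9, 0, 2]
After 3 (rotate_left(5, 8, k=2)): [7, 5, 8, 6, 3, 9, 0, 1, 4, 2]

Answer: [7, 5, 8, 6, 3, 9, 0, 1, 4, 2]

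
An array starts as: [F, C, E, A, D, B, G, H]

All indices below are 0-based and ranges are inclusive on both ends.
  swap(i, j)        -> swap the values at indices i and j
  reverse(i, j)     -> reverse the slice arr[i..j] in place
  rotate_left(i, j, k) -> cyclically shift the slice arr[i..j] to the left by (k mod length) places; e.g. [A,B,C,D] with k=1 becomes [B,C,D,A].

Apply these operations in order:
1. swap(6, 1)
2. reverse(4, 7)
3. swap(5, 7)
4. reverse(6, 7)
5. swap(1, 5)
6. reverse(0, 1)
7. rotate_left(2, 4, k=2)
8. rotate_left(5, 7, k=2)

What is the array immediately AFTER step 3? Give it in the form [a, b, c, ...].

Answer: [F, G, E, A, H, D, B, C]

Derivation:
After 1 (swap(6, 1)): [F, G, E, A, D, B, C, H]
After 2 (reverse(4, 7)): [F, G, E, A, H, C, B, D]
After 3 (swap(5, 7)): [F, G, E, A, H, D, B, C]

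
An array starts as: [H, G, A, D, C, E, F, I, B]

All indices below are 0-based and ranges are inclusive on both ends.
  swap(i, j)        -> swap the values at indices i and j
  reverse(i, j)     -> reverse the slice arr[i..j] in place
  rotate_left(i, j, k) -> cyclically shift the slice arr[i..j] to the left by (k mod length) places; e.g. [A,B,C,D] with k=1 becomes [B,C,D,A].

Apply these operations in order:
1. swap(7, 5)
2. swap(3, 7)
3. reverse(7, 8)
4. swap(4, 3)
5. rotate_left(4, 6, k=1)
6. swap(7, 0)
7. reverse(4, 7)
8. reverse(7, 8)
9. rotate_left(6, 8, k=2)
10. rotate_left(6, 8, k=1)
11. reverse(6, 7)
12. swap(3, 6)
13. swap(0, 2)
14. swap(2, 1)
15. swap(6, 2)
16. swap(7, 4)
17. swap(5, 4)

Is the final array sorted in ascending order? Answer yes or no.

After 1 (swap(7, 5)): [H, G, A, D, C, I, F, E, B]
After 2 (swap(3, 7)): [H, G, A, E, C, I, F, D, B]
After 3 (reverse(7, 8)): [H, G, A, E, C, I, F, B, D]
After 4 (swap(4, 3)): [H, G, A, C, E, I, F, B, D]
After 5 (rotate_left(4, 6, k=1)): [H, G, A, C, I, F, E, B, D]
After 6 (swap(7, 0)): [B, G, A, C, I, F, E, H, D]
After 7 (reverse(4, 7)): [B, G, A, C, H, E, F, I, D]
After 8 (reverse(7, 8)): [B, G, A, C, H, E, F, D, I]
After 9 (rotate_left(6, 8, k=2)): [B, G, A, C, H, E, I, F, D]
After 10 (rotate_left(6, 8, k=1)): [B, G, A, C, H, E, F, D, I]
After 11 (reverse(6, 7)): [B, G, A, C, H, E, D, F, I]
After 12 (swap(3, 6)): [B, G, A, D, H, E, C, F, I]
After 13 (swap(0, 2)): [A, G, B, D, H, E, C, F, I]
After 14 (swap(2, 1)): [A, B, G, D, H, E, C, F, I]
After 15 (swap(6, 2)): [A, B, C, D, H, E, G, F, I]
After 16 (swap(7, 4)): [A, B, C, D, F, E, G, H, I]
After 17 (swap(5, 4)): [A, B, C, D, E, F, G, H, I]

Answer: yes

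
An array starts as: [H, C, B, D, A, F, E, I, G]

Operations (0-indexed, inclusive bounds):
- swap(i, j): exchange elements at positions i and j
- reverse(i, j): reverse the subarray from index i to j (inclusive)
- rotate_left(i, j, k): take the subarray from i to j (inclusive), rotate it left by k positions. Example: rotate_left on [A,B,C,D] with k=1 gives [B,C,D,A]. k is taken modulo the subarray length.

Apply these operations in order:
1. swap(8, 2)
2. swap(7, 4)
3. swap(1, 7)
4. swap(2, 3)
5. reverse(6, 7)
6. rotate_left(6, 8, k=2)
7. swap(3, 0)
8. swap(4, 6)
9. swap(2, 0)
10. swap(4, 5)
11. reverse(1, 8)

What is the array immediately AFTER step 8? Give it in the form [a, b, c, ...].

After 1 (swap(8, 2)): [H, C, G, D, A, F, E, I, B]
After 2 (swap(7, 4)): [H, C, G, D, I, F, E, A, B]
After 3 (swap(1, 7)): [H, A, G, D, I, F, E, C, B]
After 4 (swap(2, 3)): [H, A, D, G, I, F, E, C, B]
After 5 (reverse(6, 7)): [H, A, D, G, I, F, C, E, B]
After 6 (rotate_left(6, 8, k=2)): [H, A, D, G, I, F, B, C, E]
After 7 (swap(3, 0)): [G, A, D, H, I, F, B, C, E]
After 8 (swap(4, 6)): [G, A, D, H, B, F, I, C, E]

Answer: [G, A, D, H, B, F, I, C, E]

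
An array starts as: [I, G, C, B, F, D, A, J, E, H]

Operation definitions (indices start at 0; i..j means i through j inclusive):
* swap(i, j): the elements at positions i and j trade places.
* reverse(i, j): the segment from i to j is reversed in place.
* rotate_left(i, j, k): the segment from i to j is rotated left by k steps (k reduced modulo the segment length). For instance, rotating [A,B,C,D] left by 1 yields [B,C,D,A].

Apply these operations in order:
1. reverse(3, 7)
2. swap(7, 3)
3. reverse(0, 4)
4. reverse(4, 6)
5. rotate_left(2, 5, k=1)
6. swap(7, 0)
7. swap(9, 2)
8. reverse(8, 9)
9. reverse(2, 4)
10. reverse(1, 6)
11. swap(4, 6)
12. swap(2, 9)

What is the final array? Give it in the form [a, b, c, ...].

After 1 (reverse(3, 7)): [I, G, C, J, A, D, F, B, E, H]
After 2 (swap(7, 3)): [I, G, C, B, A, D, F, J, E, H]
After 3 (reverse(0, 4)): [A, B, C, G, I, D, F, J, E, H]
After 4 (reverse(4, 6)): [A, B, C, G, F, D, I, J, E, H]
After 5 (rotate_left(2, 5, k=1)): [A, B, G, F, D, C, I, J, E, H]
After 6 (swap(7, 0)): [J, B, G, F, D, C, I, A, E, H]
After 7 (swap(9, 2)): [J, B, H, F, D, C, I, A, E, G]
After 8 (reverse(8, 9)): [J, B, H, F, D, C, I, A, G, E]
After 9 (reverse(2, 4)): [J, B, D, F, H, C, I, A, G, E]
After 10 (reverse(1, 6)): [J, I, C, H, F, D, B, A, G, E]
After 11 (swap(4, 6)): [J, I, C, H, B, D, F, A, G, E]
After 12 (swap(2, 9)): [J, I, E, H, B, D, F, A, G, C]

Answer: [J, I, E, H, B, D, F, A, G, C]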